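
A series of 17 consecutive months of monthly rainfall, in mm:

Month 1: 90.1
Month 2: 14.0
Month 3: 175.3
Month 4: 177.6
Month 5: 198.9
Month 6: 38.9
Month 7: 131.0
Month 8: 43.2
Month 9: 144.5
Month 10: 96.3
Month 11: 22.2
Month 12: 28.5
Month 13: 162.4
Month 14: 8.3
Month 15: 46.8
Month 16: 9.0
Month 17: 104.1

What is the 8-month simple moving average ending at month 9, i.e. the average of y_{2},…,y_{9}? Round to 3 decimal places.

Sum of periods 2–9: 14.0 + 175.3 + 177.6 + 198.9 + 38.9 + 131.0 + 43.2 + 144.5 = 923.4
Divide by 8: 923.4 / 8 = 115.425

115.425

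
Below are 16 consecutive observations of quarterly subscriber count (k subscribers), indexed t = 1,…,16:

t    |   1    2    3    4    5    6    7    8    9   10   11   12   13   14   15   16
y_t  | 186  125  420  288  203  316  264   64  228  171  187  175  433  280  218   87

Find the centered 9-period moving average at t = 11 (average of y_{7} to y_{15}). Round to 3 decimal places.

Sum of periods 7–15: 264 + 64 + 228 + 171 + 187 + 175 + 433 + 280 + 218 = 2020
Divide by 9: 2020 / 9 = 224.444

224.444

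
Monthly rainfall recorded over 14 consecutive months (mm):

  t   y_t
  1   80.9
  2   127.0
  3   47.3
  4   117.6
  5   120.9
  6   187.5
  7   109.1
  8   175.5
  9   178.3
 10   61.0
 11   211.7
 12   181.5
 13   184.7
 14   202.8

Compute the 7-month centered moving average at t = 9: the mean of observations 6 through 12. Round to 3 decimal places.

Sum of periods 6–12: 187.5 + 109.1 + 175.5 + 178.3 + 61.0 + 211.7 + 181.5 = 1104.6
Divide by 7: 1104.6 / 7 = 157.800

157.800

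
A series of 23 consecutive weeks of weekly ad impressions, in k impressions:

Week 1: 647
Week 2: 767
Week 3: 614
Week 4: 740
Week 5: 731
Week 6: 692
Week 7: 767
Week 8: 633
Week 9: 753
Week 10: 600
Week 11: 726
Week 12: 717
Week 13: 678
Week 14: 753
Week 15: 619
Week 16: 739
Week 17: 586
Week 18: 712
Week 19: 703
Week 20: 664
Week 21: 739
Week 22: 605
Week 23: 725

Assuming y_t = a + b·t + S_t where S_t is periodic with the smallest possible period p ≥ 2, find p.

7

First differences y_{t+1} − y_t: 120, -153, 126, -9, -39, 75, -134, 120, -153, 126, -9, -39, 75, -134, 120, -153, …
The difference pattern repeats every 7 terms and not for any smaller step, so p = 7.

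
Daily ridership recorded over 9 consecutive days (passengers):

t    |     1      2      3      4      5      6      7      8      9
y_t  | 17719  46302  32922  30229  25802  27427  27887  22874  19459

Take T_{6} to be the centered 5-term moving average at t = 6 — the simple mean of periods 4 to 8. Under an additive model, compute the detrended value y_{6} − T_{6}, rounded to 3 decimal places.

583.200

Trend T_6 = (30229 + 25802 + 27427 + 27887 + 22874) / 5 = 134219/5 = 26843.80000
Detrended value: 27427 − 26843.80000 = 583.200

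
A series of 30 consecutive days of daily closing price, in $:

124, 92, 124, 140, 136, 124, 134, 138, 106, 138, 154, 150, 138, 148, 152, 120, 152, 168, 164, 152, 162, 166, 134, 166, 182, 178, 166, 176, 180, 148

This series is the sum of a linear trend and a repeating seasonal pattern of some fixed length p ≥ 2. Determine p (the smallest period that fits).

First differences y_{t+1} − y_t: -32, 32, 16, -4, -12, 10, 4, -32, 32, 16, -4, -12, 10, 4, -32, 32, …
The difference pattern repeats every 7 terms and not for any smaller step, so p = 7.

7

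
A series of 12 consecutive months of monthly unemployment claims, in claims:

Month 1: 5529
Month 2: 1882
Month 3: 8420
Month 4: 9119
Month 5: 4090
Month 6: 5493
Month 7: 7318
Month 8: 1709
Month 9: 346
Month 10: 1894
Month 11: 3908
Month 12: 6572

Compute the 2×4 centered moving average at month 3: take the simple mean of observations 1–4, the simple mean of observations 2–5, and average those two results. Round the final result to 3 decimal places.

6057.625

Sum over 1–4: 5529 + 1882 + 8420 + 9119 = 24950
Sum over 2–5: 1882 + 8420 + 9119 + 4090 = 23511
CMA at t=3 = (24950 + 23511) / (2·4) = 48461 / 8 = 6057.625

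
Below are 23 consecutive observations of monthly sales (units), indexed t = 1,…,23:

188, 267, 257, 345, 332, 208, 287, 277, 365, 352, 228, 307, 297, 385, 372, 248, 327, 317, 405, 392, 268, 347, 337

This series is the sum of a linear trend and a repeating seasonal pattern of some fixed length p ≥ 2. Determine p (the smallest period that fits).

5

First differences y_{t+1} − y_t: 79, -10, 88, -13, -124, 79, -10, 88, -13, -124, 79, -10, …
The difference pattern repeats every 5 terms and not for any smaller step, so p = 5.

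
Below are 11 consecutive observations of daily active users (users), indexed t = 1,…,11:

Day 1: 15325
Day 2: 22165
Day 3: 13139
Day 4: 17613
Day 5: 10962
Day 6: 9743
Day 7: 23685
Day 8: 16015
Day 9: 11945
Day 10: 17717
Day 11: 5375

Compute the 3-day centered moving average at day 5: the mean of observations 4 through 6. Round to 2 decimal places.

Sum of periods 4–6: 17613 + 10962 + 9743 = 38318
Divide by 3: 38318 / 3 = 12772.67

12772.67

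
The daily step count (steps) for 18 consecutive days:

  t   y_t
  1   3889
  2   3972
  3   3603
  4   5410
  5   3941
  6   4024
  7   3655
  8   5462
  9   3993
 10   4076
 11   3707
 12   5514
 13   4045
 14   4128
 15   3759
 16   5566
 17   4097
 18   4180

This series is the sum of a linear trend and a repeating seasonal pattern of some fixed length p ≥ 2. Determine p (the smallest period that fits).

4

First differences y_{t+1} − y_t: 83, -369, 1807, -1469, 83, -369, 1807, -1469, 83, -369, …
The difference pattern repeats every 4 terms and not for any smaller step, so p = 4.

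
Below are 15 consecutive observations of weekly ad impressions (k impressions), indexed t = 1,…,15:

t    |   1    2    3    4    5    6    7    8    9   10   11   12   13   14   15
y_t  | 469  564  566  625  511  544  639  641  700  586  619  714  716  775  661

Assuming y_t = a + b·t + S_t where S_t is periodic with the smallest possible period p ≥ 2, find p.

5

First differences y_{t+1} − y_t: 95, 2, 59, -114, 33, 95, 2, 59, -114, 33, 95, 2, …
The difference pattern repeats every 5 terms and not for any smaller step, so p = 5.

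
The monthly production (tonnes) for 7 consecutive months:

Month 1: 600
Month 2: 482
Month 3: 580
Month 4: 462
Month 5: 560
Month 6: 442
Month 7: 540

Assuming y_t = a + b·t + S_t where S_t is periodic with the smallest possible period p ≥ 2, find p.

2

First differences y_{t+1} − y_t: -118, 98, -118, 98, -118, 98, …
The difference pattern repeats every 2 terms and not for any smaller step, so p = 2.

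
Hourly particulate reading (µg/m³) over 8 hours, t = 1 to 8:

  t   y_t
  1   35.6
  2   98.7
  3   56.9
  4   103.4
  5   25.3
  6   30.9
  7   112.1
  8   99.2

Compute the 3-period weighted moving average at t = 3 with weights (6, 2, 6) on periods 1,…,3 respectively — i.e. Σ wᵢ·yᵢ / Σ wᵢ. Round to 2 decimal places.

Weighted sum: 6·35.6 + 2·98.7 + 6·56.9 = 213.6 + 197.4 + 341.4 = 752.4
Weight total: 6 + 2 + 6 = 14
WMA = 752.4 / 14 = 53.74

53.74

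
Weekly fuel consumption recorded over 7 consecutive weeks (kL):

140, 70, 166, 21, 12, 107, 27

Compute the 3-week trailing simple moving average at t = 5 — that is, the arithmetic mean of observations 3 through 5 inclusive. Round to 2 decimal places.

66.33

Sum of periods 3–5: 166 + 21 + 12 = 199
Divide by 3: 199 / 3 = 66.33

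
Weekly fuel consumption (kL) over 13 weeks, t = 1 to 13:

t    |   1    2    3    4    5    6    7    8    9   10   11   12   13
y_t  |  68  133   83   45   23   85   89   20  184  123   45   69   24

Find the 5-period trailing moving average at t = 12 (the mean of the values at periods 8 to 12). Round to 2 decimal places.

Sum of periods 8–12: 20 + 184 + 123 + 45 + 69 = 441
Divide by 5: 441 / 5 = 88.20

88.20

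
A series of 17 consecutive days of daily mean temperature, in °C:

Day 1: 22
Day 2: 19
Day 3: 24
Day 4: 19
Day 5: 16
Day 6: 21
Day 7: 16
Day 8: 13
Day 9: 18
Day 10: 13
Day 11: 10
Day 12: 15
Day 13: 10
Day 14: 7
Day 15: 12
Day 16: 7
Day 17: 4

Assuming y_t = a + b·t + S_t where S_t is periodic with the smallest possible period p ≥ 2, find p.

First differences y_{t+1} − y_t: -3, 5, -5, -3, 5, -5, -3, 5, …
The difference pattern repeats every 3 terms and not for any smaller step, so p = 3.

3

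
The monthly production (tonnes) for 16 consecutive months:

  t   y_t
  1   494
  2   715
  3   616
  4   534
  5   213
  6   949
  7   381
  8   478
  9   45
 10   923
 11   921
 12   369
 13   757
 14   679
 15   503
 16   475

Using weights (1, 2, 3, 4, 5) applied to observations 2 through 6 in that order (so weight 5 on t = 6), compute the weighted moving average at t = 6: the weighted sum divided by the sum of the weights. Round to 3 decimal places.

609.733

Weighted sum: 1·715 + 2·616 + 3·534 + 4·213 + 5·949 = 715 + 1232 + 1602 + 852 + 4745 = 9146
Weight total: 1 + 2 + 3 + 4 + 5 = 15
WMA = 9146 / 15 = 609.733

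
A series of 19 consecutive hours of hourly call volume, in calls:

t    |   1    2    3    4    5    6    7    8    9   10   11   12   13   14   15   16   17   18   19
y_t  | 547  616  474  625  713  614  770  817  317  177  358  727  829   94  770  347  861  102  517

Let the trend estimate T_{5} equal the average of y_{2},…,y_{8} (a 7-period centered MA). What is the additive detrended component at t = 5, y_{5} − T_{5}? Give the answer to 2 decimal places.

51.71

Trend T_5 = (616 + 474 + 625 + 713 + 614 + 770 + 817) / 7 = 4629/7 = 661.2857
Detrended value: 713 − 661.2857 = 51.71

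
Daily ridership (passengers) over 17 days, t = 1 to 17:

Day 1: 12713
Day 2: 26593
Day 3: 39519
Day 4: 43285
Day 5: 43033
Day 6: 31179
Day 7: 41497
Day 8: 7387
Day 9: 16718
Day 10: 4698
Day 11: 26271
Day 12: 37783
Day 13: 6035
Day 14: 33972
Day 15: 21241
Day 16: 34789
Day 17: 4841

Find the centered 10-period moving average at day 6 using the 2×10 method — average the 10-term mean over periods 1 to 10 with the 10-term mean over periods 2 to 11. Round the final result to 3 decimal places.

Sum over 1–10: 12713 + 26593 + 39519 + 43285 + 43033 + 31179 + 41497 + 7387 + 16718 + 4698 = 266622
Sum over 2–11: 26593 + 39519 + 43285 + 43033 + 31179 + 41497 + 7387 + 16718 + 4698 + 26271 = 280180
CMA at t=6 = (266622 + 280180) / (2·10) = 546802 / 20 = 27340.100

27340.100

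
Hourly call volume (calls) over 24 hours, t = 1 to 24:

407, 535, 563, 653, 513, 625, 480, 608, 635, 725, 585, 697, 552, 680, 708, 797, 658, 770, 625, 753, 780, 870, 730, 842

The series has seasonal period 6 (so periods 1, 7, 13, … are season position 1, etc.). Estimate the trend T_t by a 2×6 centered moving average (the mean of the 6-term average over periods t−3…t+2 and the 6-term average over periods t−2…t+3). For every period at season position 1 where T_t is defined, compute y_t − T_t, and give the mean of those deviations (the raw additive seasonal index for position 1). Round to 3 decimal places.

Season position 1 occurs at t = 7, 13, 19 (where T_t is defined).
t=7: T_7 = 591.66667; y_7 − T_7 = 480 − 591.66667 = -111.66667
t=13: T_13 = 663.83333; y_13 − T_13 = 552 − 663.83333 = -111.83333
t=19: T_19 = 736.58333; y_19 − T_19 = 625 − 736.58333 = -111.58333
Mean deviation: (-111.66667 + -111.83333 + -111.58333) / 3 = -111.694

-111.694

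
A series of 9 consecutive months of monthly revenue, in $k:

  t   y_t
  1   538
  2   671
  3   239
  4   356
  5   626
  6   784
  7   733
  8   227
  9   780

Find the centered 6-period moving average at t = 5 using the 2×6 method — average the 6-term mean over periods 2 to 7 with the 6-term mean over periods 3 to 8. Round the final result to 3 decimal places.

Sum over 2–7: 671 + 239 + 356 + 626 + 784 + 733 = 3409
Sum over 3–8: 239 + 356 + 626 + 784 + 733 + 227 = 2965
CMA at t=5 = (3409 + 2965) / (2·6) = 6374 / 12 = 531.167

531.167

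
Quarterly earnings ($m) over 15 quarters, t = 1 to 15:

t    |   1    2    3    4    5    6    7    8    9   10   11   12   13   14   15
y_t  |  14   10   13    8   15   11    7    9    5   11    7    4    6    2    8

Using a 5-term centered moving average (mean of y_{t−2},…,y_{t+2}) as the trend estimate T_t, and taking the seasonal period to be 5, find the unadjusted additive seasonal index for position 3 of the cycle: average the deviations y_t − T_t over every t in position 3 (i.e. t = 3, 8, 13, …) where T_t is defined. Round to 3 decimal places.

Season position 3 occurs at t = 3, 8, 13 (where T_t is defined).
t=3: T_3 = 12.00000; y_3 − T_3 = 13 − 12.00000 = 1.00000
t=8: T_8 = 8.60000; y_8 − T_8 = 9 − 8.60000 = 0.40000
t=13: T_13 = 5.40000; y_13 − T_13 = 6 − 5.40000 = 0.60000
Mean deviation: (1.00000 + 0.40000 + 0.60000) / 3 = 0.667

0.667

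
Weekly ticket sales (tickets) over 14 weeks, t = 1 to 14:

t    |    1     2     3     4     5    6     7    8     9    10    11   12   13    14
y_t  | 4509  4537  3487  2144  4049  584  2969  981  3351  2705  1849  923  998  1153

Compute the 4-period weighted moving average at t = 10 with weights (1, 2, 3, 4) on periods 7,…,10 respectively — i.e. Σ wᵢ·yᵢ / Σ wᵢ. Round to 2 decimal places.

Weighted sum: 1·2969 + 2·981 + 3·3351 + 4·2705 = 2969 + 1962 + 10053 + 10820 = 25804
Weight total: 1 + 2 + 3 + 4 = 10
WMA = 25804 / 10 = 2580.40

2580.40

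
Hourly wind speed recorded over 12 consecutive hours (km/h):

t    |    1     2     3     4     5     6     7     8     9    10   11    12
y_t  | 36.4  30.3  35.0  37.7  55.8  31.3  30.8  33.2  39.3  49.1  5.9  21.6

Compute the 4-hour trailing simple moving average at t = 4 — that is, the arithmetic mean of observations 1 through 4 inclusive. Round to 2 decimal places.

34.85

Sum of periods 1–4: 36.4 + 30.3 + 35.0 + 37.7 = 139.4
Divide by 4: 139.4 / 4 = 34.85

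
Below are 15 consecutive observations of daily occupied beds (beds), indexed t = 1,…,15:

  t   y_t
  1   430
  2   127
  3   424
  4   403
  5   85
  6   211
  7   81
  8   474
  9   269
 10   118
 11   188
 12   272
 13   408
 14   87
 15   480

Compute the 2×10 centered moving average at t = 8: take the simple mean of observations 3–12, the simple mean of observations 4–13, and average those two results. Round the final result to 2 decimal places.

251.70

Sum over 3–12: 424 + 403 + 85 + 211 + 81 + 474 + 269 + 118 + 188 + 272 = 2525
Sum over 4–13: 403 + 85 + 211 + 81 + 474 + 269 + 118 + 188 + 272 + 408 = 2509
CMA at t=8 = (2525 + 2509) / (2·10) = 5034 / 20 = 251.70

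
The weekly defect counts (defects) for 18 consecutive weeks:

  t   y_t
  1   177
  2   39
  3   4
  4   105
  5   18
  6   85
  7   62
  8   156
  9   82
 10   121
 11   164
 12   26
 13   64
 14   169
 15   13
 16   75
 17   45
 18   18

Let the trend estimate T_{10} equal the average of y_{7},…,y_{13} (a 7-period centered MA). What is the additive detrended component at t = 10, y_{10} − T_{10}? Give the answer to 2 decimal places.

Trend T_10 = (62 + 156 + 82 + 121 + 164 + 26 + 64) / 7 = 675/7 = 96.4286
Detrended value: 121 − 96.4286 = 24.57

24.57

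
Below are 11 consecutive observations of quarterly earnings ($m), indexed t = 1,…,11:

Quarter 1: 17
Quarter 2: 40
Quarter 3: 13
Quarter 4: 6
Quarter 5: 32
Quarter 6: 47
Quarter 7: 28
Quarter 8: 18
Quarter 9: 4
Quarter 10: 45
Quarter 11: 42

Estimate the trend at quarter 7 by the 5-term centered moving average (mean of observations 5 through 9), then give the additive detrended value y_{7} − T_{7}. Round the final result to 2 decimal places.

2.20

Trend T_7 = (32 + 47 + 28 + 18 + 4) / 5 = 129/5 = 25.8000
Detrended value: 28 − 25.8000 = 2.20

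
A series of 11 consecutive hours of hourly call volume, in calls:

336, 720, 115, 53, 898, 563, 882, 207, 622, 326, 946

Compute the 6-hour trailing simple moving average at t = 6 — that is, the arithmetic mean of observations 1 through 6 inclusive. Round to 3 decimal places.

447.500

Sum of periods 1–6: 336 + 720 + 115 + 53 + 898 + 563 = 2685
Divide by 6: 2685 / 6 = 447.500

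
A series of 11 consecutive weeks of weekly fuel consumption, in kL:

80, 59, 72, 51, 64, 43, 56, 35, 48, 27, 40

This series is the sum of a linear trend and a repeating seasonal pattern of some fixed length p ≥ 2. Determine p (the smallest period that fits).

First differences y_{t+1} − y_t: -21, 13, -21, 13, -21, 13, …
The difference pattern repeats every 2 terms and not for any smaller step, so p = 2.

2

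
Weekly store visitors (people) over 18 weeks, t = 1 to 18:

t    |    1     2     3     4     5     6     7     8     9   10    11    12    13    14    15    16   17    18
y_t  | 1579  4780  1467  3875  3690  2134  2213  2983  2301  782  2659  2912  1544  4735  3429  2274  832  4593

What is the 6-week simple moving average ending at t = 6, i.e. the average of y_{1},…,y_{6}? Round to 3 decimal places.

Sum of periods 1–6: 1579 + 4780 + 1467 + 3875 + 3690 + 2134 = 17525
Divide by 6: 17525 / 6 = 2920.833

2920.833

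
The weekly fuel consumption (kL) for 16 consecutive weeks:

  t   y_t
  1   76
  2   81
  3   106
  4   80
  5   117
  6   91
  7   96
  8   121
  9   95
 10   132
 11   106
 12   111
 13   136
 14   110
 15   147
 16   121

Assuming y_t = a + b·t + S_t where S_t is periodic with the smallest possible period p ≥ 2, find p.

5

First differences y_{t+1} − y_t: 5, 25, -26, 37, -26, 5, 25, -26, 37, -26, 5, 25, …
The difference pattern repeats every 5 terms and not for any smaller step, so p = 5.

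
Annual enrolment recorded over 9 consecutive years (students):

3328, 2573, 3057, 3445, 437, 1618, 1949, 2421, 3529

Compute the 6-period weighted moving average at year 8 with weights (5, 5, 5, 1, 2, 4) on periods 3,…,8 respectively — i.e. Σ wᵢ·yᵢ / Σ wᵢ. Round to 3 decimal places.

2267.955

Weighted sum: 5·3057 + 5·3445 + 5·437 + 1·1618 + 2·1949 + 4·2421 = 15285 + 17225 + 2185 + 1618 + 3898 + 9684 = 49895
Weight total: 5 + 5 + 5 + 1 + 2 + 4 = 22
WMA = 49895 / 22 = 2267.955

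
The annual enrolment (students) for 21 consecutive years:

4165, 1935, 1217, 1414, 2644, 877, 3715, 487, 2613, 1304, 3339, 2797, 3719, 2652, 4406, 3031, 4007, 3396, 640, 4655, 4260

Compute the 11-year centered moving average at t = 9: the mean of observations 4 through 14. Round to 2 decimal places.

Sum of periods 4–14: 1414 + 2644 + 877 + 3715 + 487 + 2613 + 1304 + 3339 + 2797 + 3719 + 2652 = 25561
Divide by 11: 25561 / 11 = 2323.73

2323.73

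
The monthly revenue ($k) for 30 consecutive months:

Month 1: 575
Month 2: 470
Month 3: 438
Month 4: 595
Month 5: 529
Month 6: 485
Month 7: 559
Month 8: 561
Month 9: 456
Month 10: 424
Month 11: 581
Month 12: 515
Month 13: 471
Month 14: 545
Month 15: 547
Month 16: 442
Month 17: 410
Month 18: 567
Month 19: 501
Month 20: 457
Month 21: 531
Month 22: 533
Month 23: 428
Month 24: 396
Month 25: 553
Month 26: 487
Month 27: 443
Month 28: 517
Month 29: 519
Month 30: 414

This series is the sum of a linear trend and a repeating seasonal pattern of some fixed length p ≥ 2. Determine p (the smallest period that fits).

7

First differences y_{t+1} − y_t: -105, -32, 157, -66, -44, 74, 2, -105, -32, 157, -66, -44, 74, 2, -105, -32, …
The difference pattern repeats every 7 terms and not for any smaller step, so p = 7.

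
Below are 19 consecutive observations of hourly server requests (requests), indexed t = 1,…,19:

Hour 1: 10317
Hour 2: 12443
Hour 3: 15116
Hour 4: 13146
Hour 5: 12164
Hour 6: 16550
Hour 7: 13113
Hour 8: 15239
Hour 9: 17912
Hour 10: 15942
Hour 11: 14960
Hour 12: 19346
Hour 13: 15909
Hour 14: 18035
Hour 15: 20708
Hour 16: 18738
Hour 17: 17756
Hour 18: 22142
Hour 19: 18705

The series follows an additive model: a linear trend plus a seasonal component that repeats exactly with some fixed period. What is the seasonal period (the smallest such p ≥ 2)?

First differences y_{t+1} − y_t: 2126, 2673, -1970, -982, 4386, -3437, 2126, 2673, -1970, -982, 4386, -3437, 2126, 2673, …
The difference pattern repeats every 6 terms and not for any smaller step, so p = 6.

6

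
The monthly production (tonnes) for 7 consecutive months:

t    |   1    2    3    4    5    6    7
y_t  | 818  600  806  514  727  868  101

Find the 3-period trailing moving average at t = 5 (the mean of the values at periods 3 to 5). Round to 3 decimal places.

682.333

Sum of periods 3–5: 806 + 514 + 727 = 2047
Divide by 3: 2047 / 3 = 682.333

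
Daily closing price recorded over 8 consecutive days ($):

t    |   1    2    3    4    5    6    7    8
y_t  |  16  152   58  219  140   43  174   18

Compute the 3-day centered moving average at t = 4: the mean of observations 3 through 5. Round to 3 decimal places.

139.000

Sum of periods 3–5: 58 + 219 + 140 = 417
Divide by 3: 417 / 3 = 139.000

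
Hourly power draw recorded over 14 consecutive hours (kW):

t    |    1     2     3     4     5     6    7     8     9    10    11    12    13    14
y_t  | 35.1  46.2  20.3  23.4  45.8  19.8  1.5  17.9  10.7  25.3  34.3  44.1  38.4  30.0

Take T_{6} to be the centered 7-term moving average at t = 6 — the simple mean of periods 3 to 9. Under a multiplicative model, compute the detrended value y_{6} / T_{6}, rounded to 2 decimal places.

0.99

Trend T_6 = (20.3 + 23.4 + 45.8 + 19.8 + 1.5 + 17.9 + 10.7) / 7 = 139.4/7 = 19.9143
Ratio to trend: 19.8 / 19.9143 = 0.99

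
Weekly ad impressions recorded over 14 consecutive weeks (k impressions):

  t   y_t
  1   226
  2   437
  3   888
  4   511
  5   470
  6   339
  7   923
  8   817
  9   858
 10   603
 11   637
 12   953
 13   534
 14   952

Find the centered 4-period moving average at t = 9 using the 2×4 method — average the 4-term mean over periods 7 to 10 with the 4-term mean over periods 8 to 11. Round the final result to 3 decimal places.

764.500

Sum over 7–10: 923 + 817 + 858 + 603 = 3201
Sum over 8–11: 817 + 858 + 603 + 637 = 2915
CMA at t=9 = (3201 + 2915) / (2·4) = 6116 / 8 = 764.500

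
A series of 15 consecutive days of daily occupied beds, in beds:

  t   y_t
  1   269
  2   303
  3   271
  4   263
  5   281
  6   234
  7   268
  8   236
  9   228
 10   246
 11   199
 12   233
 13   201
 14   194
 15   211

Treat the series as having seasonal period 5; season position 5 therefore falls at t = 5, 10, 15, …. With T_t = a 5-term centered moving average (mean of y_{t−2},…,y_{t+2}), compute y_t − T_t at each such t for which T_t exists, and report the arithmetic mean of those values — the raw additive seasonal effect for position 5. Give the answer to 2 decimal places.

17.60

Season position 5 occurs at t = 5, 10 (where T_t is defined).
t=5: T_5 = 263.4000; y_5 − T_5 = 281 − 263.4000 = 17.6000
t=10: T_10 = 228.4000; y_10 − T_10 = 246 − 228.4000 = 17.6000
Mean deviation: (17.6000 + 17.6000) / 2 = 17.60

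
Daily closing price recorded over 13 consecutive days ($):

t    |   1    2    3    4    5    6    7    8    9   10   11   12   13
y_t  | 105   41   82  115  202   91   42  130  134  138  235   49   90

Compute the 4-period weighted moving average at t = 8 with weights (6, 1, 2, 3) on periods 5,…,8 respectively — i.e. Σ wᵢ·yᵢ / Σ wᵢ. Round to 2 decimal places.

148.08

Weighted sum: 6·202 + 1·91 + 2·42 + 3·130 = 1212 + 91 + 84 + 390 = 1777
Weight total: 6 + 1 + 2 + 3 = 12
WMA = 1777 / 12 = 148.08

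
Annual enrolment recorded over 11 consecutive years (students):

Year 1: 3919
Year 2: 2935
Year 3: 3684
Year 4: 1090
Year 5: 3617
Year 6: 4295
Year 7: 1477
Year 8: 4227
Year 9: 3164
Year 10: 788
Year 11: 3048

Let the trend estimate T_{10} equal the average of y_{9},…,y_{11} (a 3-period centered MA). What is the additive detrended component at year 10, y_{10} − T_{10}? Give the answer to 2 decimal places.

-1545.33

Trend T_10 = (3164 + 788 + 3048) / 3 = 7000/3 = 2333.3333
Detrended value: 788 − 2333.3333 = -1545.33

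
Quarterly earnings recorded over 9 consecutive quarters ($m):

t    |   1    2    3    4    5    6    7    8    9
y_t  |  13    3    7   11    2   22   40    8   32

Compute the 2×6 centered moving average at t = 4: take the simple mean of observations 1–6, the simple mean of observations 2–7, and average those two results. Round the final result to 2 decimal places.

Sum over 1–6: 13 + 3 + 7 + 11 + 2 + 22 = 58
Sum over 2–7: 3 + 7 + 11 + 2 + 22 + 40 = 85
CMA at t=4 = (58 + 85) / (2·6) = 143 / 12 = 11.92

11.92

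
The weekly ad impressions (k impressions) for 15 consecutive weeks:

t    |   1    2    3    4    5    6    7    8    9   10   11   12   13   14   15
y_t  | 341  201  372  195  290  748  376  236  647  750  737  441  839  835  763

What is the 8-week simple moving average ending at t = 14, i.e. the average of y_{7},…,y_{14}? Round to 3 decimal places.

Sum of periods 7–14: 376 + 236 + 647 + 750 + 737 + 441 + 839 + 835 = 4861
Divide by 8: 4861 / 8 = 607.625

607.625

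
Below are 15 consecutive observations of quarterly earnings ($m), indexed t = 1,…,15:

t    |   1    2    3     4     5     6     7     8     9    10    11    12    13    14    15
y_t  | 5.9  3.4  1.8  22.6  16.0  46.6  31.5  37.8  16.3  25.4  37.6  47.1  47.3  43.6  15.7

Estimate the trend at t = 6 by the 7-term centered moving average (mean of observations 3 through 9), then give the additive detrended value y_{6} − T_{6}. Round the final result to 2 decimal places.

21.94

Trend T_6 = (1.8 + 22.6 + 16.0 + 46.6 + 31.5 + 37.8 + 16.3) / 7 = 172.6/7 = 24.6571
Detrended value: 46.6 − 24.6571 = 21.94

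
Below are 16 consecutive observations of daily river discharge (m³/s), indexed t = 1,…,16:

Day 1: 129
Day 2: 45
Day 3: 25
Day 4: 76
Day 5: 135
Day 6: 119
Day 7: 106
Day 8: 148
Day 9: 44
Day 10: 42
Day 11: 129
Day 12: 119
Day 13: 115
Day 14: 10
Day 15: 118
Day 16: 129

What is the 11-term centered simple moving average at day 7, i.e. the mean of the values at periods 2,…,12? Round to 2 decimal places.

Sum of periods 2–12: 45 + 25 + 76 + 135 + 119 + 106 + 148 + 44 + 42 + 129 + 119 = 988
Divide by 11: 988 / 11 = 89.82

89.82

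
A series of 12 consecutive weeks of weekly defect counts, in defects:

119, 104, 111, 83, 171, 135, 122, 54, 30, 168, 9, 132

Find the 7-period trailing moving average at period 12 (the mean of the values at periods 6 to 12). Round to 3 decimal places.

Sum of periods 6–12: 135 + 122 + 54 + 30 + 168 + 9 + 132 = 650
Divide by 7: 650 / 7 = 92.857

92.857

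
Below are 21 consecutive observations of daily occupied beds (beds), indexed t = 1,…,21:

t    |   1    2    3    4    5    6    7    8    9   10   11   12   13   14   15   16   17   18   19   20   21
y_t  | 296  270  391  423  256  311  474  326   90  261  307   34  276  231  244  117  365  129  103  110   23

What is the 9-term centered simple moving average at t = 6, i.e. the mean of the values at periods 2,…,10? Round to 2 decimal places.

Sum of periods 2–10: 270 + 391 + 423 + 256 + 311 + 474 + 326 + 90 + 261 = 2802
Divide by 9: 2802 / 9 = 311.33

311.33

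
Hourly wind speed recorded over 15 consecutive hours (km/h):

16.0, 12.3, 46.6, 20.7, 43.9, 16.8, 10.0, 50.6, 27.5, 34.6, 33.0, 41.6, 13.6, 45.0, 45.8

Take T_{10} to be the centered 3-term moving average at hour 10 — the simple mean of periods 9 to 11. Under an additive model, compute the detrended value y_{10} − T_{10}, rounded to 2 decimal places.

2.90

Trend T_10 = (27.5 + 34.6 + 33.0) / 3 = 95.1/3 = 31.7000
Detrended value: 34.6 − 31.7000 = 2.90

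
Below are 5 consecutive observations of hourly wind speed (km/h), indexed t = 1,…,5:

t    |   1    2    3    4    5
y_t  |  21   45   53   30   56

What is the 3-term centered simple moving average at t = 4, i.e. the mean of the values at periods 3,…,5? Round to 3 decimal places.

46.333

Sum of periods 3–5: 53 + 30 + 56 = 139
Divide by 3: 139 / 3 = 46.333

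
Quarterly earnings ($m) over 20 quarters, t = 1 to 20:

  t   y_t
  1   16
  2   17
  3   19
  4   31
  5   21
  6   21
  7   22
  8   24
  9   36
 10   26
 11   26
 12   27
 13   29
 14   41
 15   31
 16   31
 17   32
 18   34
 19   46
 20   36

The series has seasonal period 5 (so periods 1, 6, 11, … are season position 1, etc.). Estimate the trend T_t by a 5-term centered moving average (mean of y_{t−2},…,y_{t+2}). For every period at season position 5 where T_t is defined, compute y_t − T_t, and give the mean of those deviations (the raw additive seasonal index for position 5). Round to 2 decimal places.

Season position 5 occurs at t = 5, 10, 15 (where T_t is defined).
t=5: T_5 = 22.8000; y_5 − T_5 = 21 − 22.8000 = -1.8000
t=10: T_10 = 27.8000; y_10 − T_10 = 26 − 27.8000 = -1.8000
t=15: T_15 = 32.8000; y_15 − T_15 = 31 − 32.8000 = -1.8000
Mean deviation: (-1.8000 + -1.8000 + -1.8000) / 3 = -1.80

-1.80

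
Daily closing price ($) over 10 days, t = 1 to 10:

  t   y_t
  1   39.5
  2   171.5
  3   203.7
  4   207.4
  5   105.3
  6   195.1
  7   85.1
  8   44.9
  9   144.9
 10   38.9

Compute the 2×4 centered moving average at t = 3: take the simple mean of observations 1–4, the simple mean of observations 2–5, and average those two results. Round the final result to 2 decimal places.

163.75

Sum over 1–4: 39.5 + 171.5 + 203.7 + 207.4 = 622.1
Sum over 2–5: 171.5 + 203.7 + 207.4 + 105.3 = 687.9
CMA at t=3 = (622.1 + 687.9) / (2·4) = 1310.0 / 8 = 163.75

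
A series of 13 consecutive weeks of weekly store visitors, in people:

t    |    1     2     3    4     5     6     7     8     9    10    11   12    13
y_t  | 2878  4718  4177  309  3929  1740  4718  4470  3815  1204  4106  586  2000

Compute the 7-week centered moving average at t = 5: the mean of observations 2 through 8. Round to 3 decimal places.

Sum of periods 2–8: 4718 + 4177 + 309 + 3929 + 1740 + 4718 + 4470 = 24061
Divide by 7: 24061 / 7 = 3437.286

3437.286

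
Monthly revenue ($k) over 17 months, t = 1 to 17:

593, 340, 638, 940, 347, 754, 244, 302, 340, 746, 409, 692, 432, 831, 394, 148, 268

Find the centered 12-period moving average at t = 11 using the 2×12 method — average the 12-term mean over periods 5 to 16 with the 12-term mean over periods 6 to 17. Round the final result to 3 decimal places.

466.625

Sum over 5–16: 347 + 754 + 244 + 302 + 340 + 746 + 409 + 692 + 432 + 831 + 394 + 148 = 5639
Sum over 6–17: 754 + 244 + 302 + 340 + 746 + 409 + 692 + 432 + 831 + 394 + 148 + 268 = 5560
CMA at t=11 = (5639 + 5560) / (2·12) = 11199 / 24 = 466.625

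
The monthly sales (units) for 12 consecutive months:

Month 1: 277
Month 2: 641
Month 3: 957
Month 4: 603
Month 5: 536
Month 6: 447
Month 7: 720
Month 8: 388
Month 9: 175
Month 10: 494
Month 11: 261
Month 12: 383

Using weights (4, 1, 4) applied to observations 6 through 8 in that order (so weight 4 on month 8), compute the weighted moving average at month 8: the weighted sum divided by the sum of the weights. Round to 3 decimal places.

Weighted sum: 4·447 + 1·720 + 4·388 = 1788 + 720 + 1552 = 4060
Weight total: 4 + 1 + 4 = 9
WMA = 4060 / 9 = 451.111

451.111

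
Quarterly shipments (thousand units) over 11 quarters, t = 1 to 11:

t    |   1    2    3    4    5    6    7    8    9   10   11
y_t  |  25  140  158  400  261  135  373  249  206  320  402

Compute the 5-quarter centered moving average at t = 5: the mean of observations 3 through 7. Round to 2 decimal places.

265.40

Sum of periods 3–7: 158 + 400 + 261 + 135 + 373 = 1327
Divide by 5: 1327 / 5 = 265.40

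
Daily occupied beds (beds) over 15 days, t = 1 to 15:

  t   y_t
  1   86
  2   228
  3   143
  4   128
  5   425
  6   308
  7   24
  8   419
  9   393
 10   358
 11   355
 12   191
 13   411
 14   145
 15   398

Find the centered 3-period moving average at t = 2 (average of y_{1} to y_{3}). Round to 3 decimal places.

152.333

Sum of periods 1–3: 86 + 228 + 143 = 457
Divide by 3: 457 / 3 = 152.333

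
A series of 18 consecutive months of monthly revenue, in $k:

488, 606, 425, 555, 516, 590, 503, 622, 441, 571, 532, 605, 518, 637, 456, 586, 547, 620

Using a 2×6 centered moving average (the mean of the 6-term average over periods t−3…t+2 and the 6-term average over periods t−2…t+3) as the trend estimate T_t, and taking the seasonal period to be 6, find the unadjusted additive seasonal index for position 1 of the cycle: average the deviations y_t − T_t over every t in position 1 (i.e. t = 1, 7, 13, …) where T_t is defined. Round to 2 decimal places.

Season position 1 occurs at t = 7, 13 (where T_t is defined).
t=7: T_7 = 539.1667; y_7 − T_7 = 503 − 539.1667 = -36.1667
t=13: T_13 = 554.4167; y_13 − T_13 = 518 − 554.4167 = -36.4167
Mean deviation: (-36.1667 + -36.4167) / 2 = -36.29

-36.29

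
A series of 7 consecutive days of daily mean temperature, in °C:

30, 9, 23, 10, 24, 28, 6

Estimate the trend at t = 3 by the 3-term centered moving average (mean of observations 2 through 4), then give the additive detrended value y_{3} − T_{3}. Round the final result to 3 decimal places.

Trend T_3 = (9 + 23 + 10) / 3 = 42/3 = 14.00000
Detrended value: 23 − 14.00000 = 9.000

9.000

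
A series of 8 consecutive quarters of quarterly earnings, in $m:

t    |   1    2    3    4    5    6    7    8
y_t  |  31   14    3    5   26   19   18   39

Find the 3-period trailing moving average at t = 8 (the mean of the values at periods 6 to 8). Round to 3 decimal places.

25.333

Sum of periods 6–8: 19 + 18 + 39 = 76
Divide by 3: 76 / 3 = 25.333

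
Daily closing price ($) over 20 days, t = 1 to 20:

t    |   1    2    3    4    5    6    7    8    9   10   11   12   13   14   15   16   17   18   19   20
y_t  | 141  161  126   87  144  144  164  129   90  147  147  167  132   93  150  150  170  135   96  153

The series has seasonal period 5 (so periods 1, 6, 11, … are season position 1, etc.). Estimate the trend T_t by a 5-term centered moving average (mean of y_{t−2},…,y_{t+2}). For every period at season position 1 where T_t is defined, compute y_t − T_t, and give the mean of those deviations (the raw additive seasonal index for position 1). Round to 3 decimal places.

10.400

Season position 1 occurs at t = 6, 11, 16 (where T_t is defined).
t=6: T_6 = 133.60000; y_6 − T_6 = 144 − 133.60000 = 10.40000
t=11: T_11 = 136.60000; y_11 − T_11 = 147 − 136.60000 = 10.40000
t=16: T_16 = 139.60000; y_16 − T_16 = 150 − 139.60000 = 10.40000
Mean deviation: (10.40000 + 10.40000 + 10.40000) / 3 = 10.400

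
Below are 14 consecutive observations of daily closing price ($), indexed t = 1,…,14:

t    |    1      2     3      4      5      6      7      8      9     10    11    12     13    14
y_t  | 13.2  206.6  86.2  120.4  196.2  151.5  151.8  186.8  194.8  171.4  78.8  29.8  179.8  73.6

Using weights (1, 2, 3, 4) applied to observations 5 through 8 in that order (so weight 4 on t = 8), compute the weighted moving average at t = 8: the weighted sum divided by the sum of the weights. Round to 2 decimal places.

Weighted sum: 1·196.2 + 2·151.5 + 3·151.8 + 4·186.8 = 196.2 + 303.0 + 455.4 + 747.2 = 1701.8
Weight total: 1 + 2 + 3 + 4 = 10
WMA = 1701.8 / 10 = 170.18

170.18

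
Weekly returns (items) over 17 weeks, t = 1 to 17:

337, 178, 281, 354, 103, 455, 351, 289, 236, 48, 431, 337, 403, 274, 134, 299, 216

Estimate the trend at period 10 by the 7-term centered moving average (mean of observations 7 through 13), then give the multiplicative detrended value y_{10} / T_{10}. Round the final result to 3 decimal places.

Trend T_10 = (351 + 289 + 236 + 48 + 431 + 337 + 403) / 7 = 2095/7 = 299.28571
Ratio to trend: 48 / 299.28571 = 0.160

0.160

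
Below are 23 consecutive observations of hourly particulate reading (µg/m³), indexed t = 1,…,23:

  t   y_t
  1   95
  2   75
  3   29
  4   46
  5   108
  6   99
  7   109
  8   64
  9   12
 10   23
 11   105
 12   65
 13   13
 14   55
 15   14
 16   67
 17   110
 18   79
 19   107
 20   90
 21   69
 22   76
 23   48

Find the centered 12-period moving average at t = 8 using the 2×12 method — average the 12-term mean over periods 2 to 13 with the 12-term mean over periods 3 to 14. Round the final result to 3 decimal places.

Sum over 2–13: 75 + 29 + 46 + 108 + 99 + 109 + 64 + 12 + 23 + 105 + 65 + 13 = 748
Sum over 3–14: 29 + 46 + 108 + 99 + 109 + 64 + 12 + 23 + 105 + 65 + 13 + 55 = 728
CMA at t=8 = (748 + 728) / (2·12) = 1476 / 24 = 61.500

61.500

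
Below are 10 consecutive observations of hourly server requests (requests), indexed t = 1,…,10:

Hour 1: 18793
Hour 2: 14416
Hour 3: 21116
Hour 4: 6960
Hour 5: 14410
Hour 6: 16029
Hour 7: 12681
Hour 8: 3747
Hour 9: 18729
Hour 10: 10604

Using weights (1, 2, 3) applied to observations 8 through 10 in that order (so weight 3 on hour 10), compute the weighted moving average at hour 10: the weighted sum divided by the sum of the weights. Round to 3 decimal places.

Weighted sum: 1·3747 + 2·18729 + 3·10604 = 3747 + 37458 + 31812 = 73017
Weight total: 1 + 2 + 3 = 6
WMA = 73017 / 6 = 12169.500

12169.500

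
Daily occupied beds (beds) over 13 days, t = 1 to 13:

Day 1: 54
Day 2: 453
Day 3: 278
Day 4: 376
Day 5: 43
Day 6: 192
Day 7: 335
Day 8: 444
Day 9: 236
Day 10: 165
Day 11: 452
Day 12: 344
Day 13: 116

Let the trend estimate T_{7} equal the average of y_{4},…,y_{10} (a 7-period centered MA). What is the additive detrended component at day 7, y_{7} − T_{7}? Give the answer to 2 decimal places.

Trend T_7 = (376 + 43 + 192 + 335 + 444 + 236 + 165) / 7 = 1791/7 = 255.8571
Detrended value: 335 − 255.8571 = 79.14

79.14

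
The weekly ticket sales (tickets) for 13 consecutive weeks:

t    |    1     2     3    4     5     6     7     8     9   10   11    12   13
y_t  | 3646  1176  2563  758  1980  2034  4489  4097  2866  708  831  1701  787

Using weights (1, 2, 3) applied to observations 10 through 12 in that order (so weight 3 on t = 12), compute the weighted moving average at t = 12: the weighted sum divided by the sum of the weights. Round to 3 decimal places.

Weighted sum: 1·708 + 2·831 + 3·1701 = 708 + 1662 + 5103 = 7473
Weight total: 1 + 2 + 3 = 6
WMA = 7473 / 6 = 1245.500

1245.500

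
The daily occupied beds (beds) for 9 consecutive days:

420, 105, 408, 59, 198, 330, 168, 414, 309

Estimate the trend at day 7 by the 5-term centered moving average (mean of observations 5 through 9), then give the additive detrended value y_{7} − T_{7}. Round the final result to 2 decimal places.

Trend T_7 = (198 + 330 + 168 + 414 + 309) / 5 = 1419/5 = 283.8000
Detrended value: 168 − 283.8000 = -115.80

-115.80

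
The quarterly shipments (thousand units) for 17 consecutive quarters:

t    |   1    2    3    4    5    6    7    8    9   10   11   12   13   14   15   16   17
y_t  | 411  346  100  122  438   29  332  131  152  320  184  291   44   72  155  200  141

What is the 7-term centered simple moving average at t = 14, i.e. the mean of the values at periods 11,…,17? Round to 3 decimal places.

155.286

Sum of periods 11–17: 184 + 291 + 44 + 72 + 155 + 200 + 141 = 1087
Divide by 7: 1087 / 7 = 155.286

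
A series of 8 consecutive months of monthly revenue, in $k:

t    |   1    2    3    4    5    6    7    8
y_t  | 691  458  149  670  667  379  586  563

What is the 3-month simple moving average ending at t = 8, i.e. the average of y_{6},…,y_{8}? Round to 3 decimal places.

509.333

Sum of periods 6–8: 379 + 586 + 563 = 1528
Divide by 3: 1528 / 3 = 509.333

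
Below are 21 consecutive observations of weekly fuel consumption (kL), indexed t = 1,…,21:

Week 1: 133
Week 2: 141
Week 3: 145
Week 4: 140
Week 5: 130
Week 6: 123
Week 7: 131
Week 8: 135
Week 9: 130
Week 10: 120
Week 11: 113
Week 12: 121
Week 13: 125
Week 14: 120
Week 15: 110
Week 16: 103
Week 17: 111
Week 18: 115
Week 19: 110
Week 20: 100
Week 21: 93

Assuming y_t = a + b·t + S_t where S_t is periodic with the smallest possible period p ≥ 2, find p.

First differences y_{t+1} − y_t: 8, 4, -5, -10, -7, 8, 4, -5, -10, -7, 8, 4, …
The difference pattern repeats every 5 terms and not for any smaller step, so p = 5.

5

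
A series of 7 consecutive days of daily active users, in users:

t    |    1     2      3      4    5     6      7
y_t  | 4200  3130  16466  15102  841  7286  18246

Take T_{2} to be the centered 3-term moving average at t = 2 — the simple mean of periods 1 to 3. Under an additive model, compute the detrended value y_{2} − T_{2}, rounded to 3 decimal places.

Trend T_2 = (4200 + 3130 + 16466) / 3 = 23796/3 = 7932.00000
Detrended value: 3130 − 7932.00000 = -4802.000

-4802.000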